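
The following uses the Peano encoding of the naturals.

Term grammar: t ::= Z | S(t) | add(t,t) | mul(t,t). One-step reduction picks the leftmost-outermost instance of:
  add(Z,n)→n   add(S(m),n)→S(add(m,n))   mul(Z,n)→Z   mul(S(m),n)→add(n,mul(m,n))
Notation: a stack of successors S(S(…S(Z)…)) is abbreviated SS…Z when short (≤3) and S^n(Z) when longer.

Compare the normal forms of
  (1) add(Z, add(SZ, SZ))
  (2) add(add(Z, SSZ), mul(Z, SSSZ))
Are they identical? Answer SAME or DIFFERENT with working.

Answer: SAME — A ⇓ SSZ, B ⇓ SSZ

Derivation:
Term A:
  start: add(Z, add(SZ, SZ))
  [1] add(SZ, SZ)
  [2] S(add(Z, SZ))
  [3] SSZ

Term B:
  start: add(add(Z, SSZ), mul(Z, SSSZ))
  [1] add(SSZ, mul(Z, SSSZ))
  [2] S(add(SZ, mul(Z, SSSZ)))
  [3] S(S(add(Z, mul(Z, SSSZ))))
  [4] S(S(mul(Z, SSSZ)))
  [5] SSZ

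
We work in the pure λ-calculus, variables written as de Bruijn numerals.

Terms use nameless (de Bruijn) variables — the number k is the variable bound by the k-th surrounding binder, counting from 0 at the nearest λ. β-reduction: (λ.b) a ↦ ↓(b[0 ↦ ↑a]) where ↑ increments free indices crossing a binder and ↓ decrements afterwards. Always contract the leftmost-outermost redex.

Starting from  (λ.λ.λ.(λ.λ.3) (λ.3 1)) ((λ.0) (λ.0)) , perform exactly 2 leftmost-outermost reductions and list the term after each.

  start: (λ.λ.λ.(λ.λ.3) (λ.3 1)) ((λ.0) (λ.0))
  [1] λ.λ.(λ.λ.3) (λ.(λ.0) (λ.0) 1)
  [2] λ.λ.λ.2

Answer: after 2 steps: λ.λ.λ.2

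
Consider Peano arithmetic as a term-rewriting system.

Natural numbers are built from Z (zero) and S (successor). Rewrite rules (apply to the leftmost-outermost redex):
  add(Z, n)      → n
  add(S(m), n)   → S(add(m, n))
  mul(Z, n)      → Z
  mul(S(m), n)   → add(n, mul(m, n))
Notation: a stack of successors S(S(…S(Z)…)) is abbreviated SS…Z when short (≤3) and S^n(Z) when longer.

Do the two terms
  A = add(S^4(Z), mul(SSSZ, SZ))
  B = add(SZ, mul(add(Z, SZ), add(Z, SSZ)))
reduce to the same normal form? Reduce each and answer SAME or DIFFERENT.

Answer: DIFFERENT — A ⇓ S^7(Z), B ⇓ SSSZ

Derivation:
Term A:
  start: add(S^4(Z), mul(SSSZ, SZ))
  [1] S(add(SSSZ, mul(SSSZ, SZ)))
  [2] S(S(add(SSZ, mul(SSSZ, SZ))))
  [3] S(S(S(add(SZ, mul(SSSZ, SZ)))))
  [4] S(S(S(S(add(Z, mul(SSSZ, SZ))))))
  [5] S(S(S(S(mul(SSSZ, SZ)))))
  [6] S(S(S(S(add(SZ, mul(SSZ, SZ))))))
  [7] S(S(S(S(S(add(Z, mul(SSZ, SZ)))))))
  [8] S(S(S(S(S(mul(SSZ, SZ))))))
  [9] S(S(S(S(S(add(SZ, mul(SZ, SZ)))))))
  [10] S(S(S(S(S(S(add(Z, mul(SZ, SZ))))))))
  [11] S(S(S(S(S(S(mul(SZ, SZ)))))))
  [12] S(S(S(S(S(S(add(SZ, mul(Z, SZ))))))))
  [13] S(S(S(S(S(S(S(add(Z, mul(Z, SZ)))))))))
  [14] S(S(S(S(S(S(S(mul(Z, SZ))))))))
  [15] S^7(Z)

Term B:
  start: add(SZ, mul(add(Z, SZ), add(Z, SSZ)))
  [1] S(add(Z, mul(add(Z, SZ), add(Z, SSZ))))
  [2] S(mul(add(Z, SZ), add(Z, SSZ)))
  [3] S(mul(SZ, add(Z, SSZ)))
  [4] S(add(add(Z, SSZ), mul(Z, add(Z, SSZ))))
  [5] S(add(SSZ, mul(Z, add(Z, SSZ))))
  [6] S(S(add(SZ, mul(Z, add(Z, SSZ)))))
  [7] S(S(S(add(Z, mul(Z, add(Z, SSZ))))))
  [8] S(S(S(mul(Z, add(Z, SSZ)))))
  [9] SSSZ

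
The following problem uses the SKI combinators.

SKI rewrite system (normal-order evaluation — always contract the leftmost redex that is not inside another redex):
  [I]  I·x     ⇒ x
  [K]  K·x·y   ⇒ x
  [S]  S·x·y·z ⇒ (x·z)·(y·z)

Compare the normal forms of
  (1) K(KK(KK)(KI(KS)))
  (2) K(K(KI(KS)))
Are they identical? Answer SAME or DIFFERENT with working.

Answer: SAME — A ⇓ K(KI), B ⇓ K(KI)

Reduction:
Term A:
  start: K(KK(KK)(KI(KS)))
  step 1: K(K(KI(KS)))
  step 2: K(KI)

Term B:
  start: K(K(KI(KS)))
  step 1: K(KI)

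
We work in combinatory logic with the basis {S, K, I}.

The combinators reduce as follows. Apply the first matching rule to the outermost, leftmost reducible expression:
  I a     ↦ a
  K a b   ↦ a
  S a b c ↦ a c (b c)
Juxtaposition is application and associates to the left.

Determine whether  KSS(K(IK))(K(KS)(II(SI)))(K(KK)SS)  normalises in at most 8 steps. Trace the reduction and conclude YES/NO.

  start: KSS(K(IK))(K(KS)(II(SI)))(K(KK)SS)
  [1] S(K(IK))(K(KS)(II(SI)))(K(KK)SS)
  [2] K(IK)(K(KK)SS)(K(KS)(II(SI))(K(KK)SS))
  [3] IK(K(KS)(II(SI))(K(KK)SS))
  [4] K(K(KS)(II(SI))(K(KK)SS))
  [5] K(KS(K(KK)SS))
  [6] KS

Answer: YES — reaches normal form KS in 6 ≤ 8 steps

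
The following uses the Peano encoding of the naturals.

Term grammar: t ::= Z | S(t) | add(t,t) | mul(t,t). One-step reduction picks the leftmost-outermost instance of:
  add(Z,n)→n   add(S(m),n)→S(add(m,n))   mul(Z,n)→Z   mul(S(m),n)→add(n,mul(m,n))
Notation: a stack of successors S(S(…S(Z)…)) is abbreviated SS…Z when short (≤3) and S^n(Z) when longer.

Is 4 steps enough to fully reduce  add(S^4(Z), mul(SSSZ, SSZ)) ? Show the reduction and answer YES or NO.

  start: add(S^4(Z), mul(SSSZ, SSZ))
  [1] S(add(SSSZ, mul(SSSZ, SSZ)))
  [2] S(S(add(SSZ, mul(SSSZ, SSZ))))
  [3] S(S(S(add(SZ, mul(SSSZ, SSZ)))))
  [4] S(S(S(S(add(Z, mul(SSSZ, SSZ))))))

Answer: NO — after 4 steps the term is S(S(S(S(add(Z, mul(SSSZ, SSZ)))))), not yet normal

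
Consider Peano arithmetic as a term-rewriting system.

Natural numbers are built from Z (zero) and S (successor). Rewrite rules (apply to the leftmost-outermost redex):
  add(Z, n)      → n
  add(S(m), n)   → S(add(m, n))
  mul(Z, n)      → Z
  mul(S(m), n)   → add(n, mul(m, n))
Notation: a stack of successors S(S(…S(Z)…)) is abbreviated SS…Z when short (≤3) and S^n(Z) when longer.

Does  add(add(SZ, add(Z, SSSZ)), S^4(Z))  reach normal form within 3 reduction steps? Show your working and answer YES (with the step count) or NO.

  start: add(add(SZ, add(Z, SSSZ)), S^4(Z))
  [1] add(S(add(Z, add(Z, SSSZ))), S^4(Z))
  [2] S(add(add(Z, add(Z, SSSZ)), S^4(Z)))
  [3] S(add(add(Z, SSSZ), S^4(Z)))

Answer: NO — after 3 steps the term is S(add(add(Z, SSSZ), S^4(Z))), not yet normal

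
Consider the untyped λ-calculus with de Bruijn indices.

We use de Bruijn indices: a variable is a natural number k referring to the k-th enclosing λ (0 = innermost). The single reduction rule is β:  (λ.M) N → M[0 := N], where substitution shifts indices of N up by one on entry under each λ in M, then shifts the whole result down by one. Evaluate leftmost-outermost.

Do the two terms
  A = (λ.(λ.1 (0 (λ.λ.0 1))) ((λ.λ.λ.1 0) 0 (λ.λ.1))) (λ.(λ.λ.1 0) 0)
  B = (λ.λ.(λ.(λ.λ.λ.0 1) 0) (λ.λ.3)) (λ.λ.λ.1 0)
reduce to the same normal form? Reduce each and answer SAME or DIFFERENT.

Term A:
  start: (λ.(λ.1 (0 (λ.λ.0 1))) ((λ.λ.λ.1 0) 0 (λ.λ.1))) (λ.(λ.λ.1 0) 0)
  step 1: (λ.(λ.(λ.λ.1 0) 0) (0 (λ.λ.0 1))) ((λ.λ.λ.1 0) (λ.(λ.λ.1 0) 0) (λ.λ.1))
  step 2: (λ.(λ.λ.1 0) 0) ((λ.λ.λ.1 0) (λ.(λ.λ.1 0) 0) (λ.λ.1) (λ.λ.0 1))
  step 3: (λ.λ.1 0) ((λ.λ.λ.1 0) (λ.(λ.λ.1 0) 0) (λ.λ.1) (λ.λ.0 1))
  step 4: λ.(λ.λ.λ.1 0) (λ.(λ.λ.1 0) 0) (λ.λ.1) (λ.λ.0 1) 0
  step 5: λ.(λ.λ.1 0) (λ.λ.1) (λ.λ.0 1) 0
  step 6: λ.(λ.(λ.λ.1) 0) (λ.λ.0 1) 0
  step 7: λ.(λ.λ.1) (λ.λ.0 1) 0
  step 8: λ.(λ.λ.λ.0 1) 0
  step 9: λ.λ.λ.0 1

Term B:
  start: (λ.λ.(λ.(λ.λ.λ.0 1) 0) (λ.λ.3)) (λ.λ.λ.1 0)
  step 1: λ.(λ.(λ.λ.λ.0 1) 0) (λ.λ.λ.λ.λ.1 0)
  step 2: λ.(λ.λ.λ.0 1) (λ.λ.λ.λ.λ.1 0)
  step 3: λ.λ.λ.0 1

Answer: SAME — A ⇓ λ.λ.λ.0 1, B ⇓ λ.λ.λ.0 1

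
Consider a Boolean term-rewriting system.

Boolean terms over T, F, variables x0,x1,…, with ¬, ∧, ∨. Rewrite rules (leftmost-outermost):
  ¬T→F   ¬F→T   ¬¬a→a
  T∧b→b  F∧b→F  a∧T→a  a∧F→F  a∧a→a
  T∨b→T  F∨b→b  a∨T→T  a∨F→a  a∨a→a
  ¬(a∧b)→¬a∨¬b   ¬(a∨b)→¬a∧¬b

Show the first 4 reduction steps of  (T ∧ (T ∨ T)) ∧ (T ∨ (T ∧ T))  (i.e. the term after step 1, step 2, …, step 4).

Answer: after 4 steps: T

Working:
  start: (T ∧ (T ∨ T)) ∧ (T ∨ (T ∧ T))
  step 1: (T ∨ T) ∧ (T ∨ (T ∧ T))
  step 2: T ∧ (T ∨ (T ∧ T))
  step 3: T ∨ (T ∧ T)
  step 4: T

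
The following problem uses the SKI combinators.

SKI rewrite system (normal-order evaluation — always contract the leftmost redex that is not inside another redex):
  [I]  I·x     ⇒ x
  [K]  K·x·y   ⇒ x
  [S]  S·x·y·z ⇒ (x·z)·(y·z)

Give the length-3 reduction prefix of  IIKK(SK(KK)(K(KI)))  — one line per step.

  start: IIKK(SK(KK)(K(KI)))
  step 1: IKK(SK(KK)(K(KI)))
  step 2: KK(SK(KK)(K(KI)))
  step 3: K

Answer: after 3 steps: K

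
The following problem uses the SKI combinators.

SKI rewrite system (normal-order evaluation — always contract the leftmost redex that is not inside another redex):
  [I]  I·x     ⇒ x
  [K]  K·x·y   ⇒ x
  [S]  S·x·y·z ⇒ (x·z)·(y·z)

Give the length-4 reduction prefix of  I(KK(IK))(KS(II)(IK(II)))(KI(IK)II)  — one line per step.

  start: I(KK(IK))(KS(II)(IK(II)))(KI(IK)II)
  [1] KK(IK)(KS(II)(IK(II)))(KI(IK)II)
  [2] K(KS(II)(IK(II)))(KI(IK)II)
  [3] KS(II)(IK(II))
  [4] S(IK(II))

Answer: after 4 steps: S(IK(II))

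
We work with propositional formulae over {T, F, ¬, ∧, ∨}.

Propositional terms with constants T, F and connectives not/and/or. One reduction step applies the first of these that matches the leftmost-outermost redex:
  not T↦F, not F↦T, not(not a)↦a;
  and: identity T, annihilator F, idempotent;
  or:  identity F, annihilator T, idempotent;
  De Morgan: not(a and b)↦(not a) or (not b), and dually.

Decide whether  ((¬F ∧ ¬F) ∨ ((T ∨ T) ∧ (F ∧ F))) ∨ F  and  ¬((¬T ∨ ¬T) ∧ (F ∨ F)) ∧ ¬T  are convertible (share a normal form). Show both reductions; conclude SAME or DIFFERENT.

Answer: DIFFERENT — A ⇓ T, B ⇓ F

Working:
Term A:
  start: ((¬F ∧ ¬F) ∨ ((T ∨ T) ∧ (F ∧ F))) ∨ F
  step 1: (¬F ∧ ¬F) ∨ ((T ∨ T) ∧ (F ∧ F))
  step 2: ¬F ∨ ((T ∨ T) ∧ (F ∧ F))
  step 3: T ∨ ((T ∨ T) ∧ (F ∧ F))
  step 4: T

Term B:
  start: ¬((¬T ∨ ¬T) ∧ (F ∨ F)) ∧ ¬T
  step 1: (¬(¬T ∨ ¬T) ∨ ¬(F ∨ F)) ∧ ¬T
  step 2: ((¬¬T ∧ ¬¬T) ∨ ¬(F ∨ F)) ∧ ¬T
  step 3: (¬¬T ∨ ¬(F ∨ F)) ∧ ¬T
  step 4: (T ∨ ¬(F ∨ F)) ∧ ¬T
  step 5: T ∧ ¬T
  step 6: ¬T
  step 7: F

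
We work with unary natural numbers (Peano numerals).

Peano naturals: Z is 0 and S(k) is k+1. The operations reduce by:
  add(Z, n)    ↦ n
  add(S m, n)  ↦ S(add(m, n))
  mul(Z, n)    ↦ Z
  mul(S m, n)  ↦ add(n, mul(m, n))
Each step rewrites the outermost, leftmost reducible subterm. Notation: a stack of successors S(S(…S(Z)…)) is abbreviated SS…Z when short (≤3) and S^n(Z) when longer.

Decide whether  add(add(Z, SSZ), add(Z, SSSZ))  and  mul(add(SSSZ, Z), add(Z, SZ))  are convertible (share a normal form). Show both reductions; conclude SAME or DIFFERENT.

Term A:
  start: add(add(Z, SSZ), add(Z, SSSZ))
  step 1: add(SSZ, add(Z, SSSZ))
  step 2: S(add(SZ, add(Z, SSSZ)))
  step 3: S(S(add(Z, add(Z, SSSZ))))
  step 4: S(S(add(Z, SSSZ)))
  step 5: S^5(Z)

Term B:
  start: mul(add(SSSZ, Z), add(Z, SZ))
  step 1: mul(S(add(SSZ, Z)), add(Z, SZ))
  step 2: add(add(Z, SZ), mul(add(SSZ, Z), add(Z, SZ)))
  step 3: add(SZ, mul(add(SSZ, Z), add(Z, SZ)))
  step 4: S(add(Z, mul(add(SSZ, Z), add(Z, SZ))))
  step 5: S(mul(add(SSZ, Z), add(Z, SZ)))
  step 6: S(mul(S(add(SZ, Z)), add(Z, SZ)))
  step 7: S(add(add(Z, SZ), mul(add(SZ, Z), add(Z, SZ))))
  step 8: S(add(SZ, mul(add(SZ, Z), add(Z, SZ))))
  step 9: S(S(add(Z, mul(add(SZ, Z), add(Z, SZ)))))
  step 10: S(S(mul(add(SZ, Z), add(Z, SZ))))
  step 11: S(S(mul(S(add(Z, Z)), add(Z, SZ))))
  step 12: S(S(add(add(Z, SZ), mul(add(Z, Z), add(Z, SZ)))))
  step 13: S(S(add(SZ, mul(add(Z, Z), add(Z, SZ)))))
  step 14: S(S(S(add(Z, mul(add(Z, Z), add(Z, SZ))))))
  step 15: S(S(S(mul(add(Z, Z), add(Z, SZ)))))
  step 16: S(S(S(mul(Z, add(Z, SZ)))))
  step 17: SSSZ

Answer: DIFFERENT — A ⇓ S^5(Z), B ⇓ SSSZ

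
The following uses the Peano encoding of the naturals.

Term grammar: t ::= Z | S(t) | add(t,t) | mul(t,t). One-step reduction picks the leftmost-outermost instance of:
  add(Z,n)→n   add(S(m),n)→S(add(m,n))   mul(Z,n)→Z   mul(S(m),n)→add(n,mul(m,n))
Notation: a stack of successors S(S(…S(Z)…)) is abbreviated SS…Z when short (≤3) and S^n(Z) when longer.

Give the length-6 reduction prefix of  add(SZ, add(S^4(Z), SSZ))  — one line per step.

Answer: after 6 steps: S(S(S(S(S(add(Z, SSZ))))))

Reduction:
  start: add(SZ, add(S^4(Z), SSZ))
  →1  S(add(Z, add(S^4(Z), SSZ)))
  →2  S(add(S^4(Z), SSZ))
  →3  S(S(add(SSSZ, SSZ)))
  →4  S(S(S(add(SSZ, SSZ))))
  →5  S(S(S(S(add(SZ, SSZ)))))
  →6  S(S(S(S(S(add(Z, SSZ))))))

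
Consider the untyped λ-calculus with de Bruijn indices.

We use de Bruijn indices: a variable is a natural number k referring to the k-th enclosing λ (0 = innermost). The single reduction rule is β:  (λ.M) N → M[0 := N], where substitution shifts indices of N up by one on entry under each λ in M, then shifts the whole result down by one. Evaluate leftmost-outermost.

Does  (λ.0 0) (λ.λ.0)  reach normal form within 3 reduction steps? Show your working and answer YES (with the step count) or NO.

  start: (λ.0 0) (λ.λ.0)
  →1  (λ.λ.0) (λ.λ.0)
  →2  λ.0

Answer: YES — reaches normal form λ.0 in 2 ≤ 3 steps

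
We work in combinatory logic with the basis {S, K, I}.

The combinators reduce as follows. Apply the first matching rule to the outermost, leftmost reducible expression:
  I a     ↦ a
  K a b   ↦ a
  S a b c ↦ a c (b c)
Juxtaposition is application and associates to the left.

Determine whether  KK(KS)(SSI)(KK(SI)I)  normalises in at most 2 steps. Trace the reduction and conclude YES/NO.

Answer: YES — reaches normal form SSI in 2 ≤ 2 steps

Derivation:
  start: KK(KS)(SSI)(KK(SI)I)
  step 1: K(SSI)(KK(SI)I)
  step 2: SSI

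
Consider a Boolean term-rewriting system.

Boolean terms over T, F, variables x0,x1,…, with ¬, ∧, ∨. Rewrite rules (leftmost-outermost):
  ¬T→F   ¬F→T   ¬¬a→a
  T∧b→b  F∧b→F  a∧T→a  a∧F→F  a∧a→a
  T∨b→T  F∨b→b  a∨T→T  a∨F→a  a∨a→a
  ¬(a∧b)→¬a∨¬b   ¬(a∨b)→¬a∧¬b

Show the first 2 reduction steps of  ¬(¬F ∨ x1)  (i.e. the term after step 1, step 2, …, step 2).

Answer: after 2 steps: F ∧ ¬x1

Derivation:
  start: ¬(¬F ∨ x1)
  step 1: ¬¬F ∧ ¬x1
  step 2: F ∧ ¬x1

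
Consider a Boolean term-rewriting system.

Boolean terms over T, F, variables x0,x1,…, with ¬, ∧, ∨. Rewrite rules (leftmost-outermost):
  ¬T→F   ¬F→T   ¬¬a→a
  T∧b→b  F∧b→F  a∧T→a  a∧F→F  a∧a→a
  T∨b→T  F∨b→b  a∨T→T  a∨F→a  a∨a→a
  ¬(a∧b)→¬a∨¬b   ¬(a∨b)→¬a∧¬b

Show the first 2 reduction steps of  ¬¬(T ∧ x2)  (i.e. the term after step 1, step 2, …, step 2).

  start: ¬¬(T ∧ x2)
  [1] T ∧ x2
  [2] x2

Answer: after 2 steps: x2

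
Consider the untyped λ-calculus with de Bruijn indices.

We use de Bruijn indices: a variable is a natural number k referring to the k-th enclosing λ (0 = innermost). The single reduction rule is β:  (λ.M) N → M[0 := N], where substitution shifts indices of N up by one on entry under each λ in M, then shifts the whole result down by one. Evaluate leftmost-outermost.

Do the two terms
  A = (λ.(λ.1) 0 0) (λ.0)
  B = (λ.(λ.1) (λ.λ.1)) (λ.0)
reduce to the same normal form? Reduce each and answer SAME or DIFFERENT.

Term A:
  start: (λ.(λ.1) 0 0) (λ.0)
  [1] (λ.λ.0) (λ.0) (λ.0)
  [2] (λ.0) (λ.0)
  [3] λ.0

Term B:
  start: (λ.(λ.1) (λ.λ.1)) (λ.0)
  [1] (λ.λ.0) (λ.λ.1)
  [2] λ.0

Answer: SAME — A ⇓ λ.0, B ⇓ λ.0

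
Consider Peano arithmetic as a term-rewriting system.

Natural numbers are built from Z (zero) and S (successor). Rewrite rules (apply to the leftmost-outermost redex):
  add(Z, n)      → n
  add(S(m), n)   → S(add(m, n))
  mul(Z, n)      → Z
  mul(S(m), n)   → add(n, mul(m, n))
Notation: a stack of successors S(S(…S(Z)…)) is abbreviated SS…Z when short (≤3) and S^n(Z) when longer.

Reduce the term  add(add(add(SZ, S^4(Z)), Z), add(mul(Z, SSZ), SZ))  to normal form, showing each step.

Answer: normal form = S^6(Z)  (in 16 steps)

Working:
  start: add(add(add(SZ, S^4(Z)), Z), add(mul(Z, SSZ), SZ))
  step 1: add(add(S(add(Z, S^4(Z))), Z), add(mul(Z, SSZ), SZ))
  step 2: add(S(add(add(Z, S^4(Z)), Z)), add(mul(Z, SSZ), SZ))
  step 3: S(add(add(add(Z, S^4(Z)), Z), add(mul(Z, SSZ), SZ)))
  step 4: S(add(add(S^4(Z), Z), add(mul(Z, SSZ), SZ)))
  step 5: S(add(S(add(SSSZ, Z)), add(mul(Z, SSZ), SZ)))
  step 6: S(S(add(add(SSSZ, Z), add(mul(Z, SSZ), SZ))))
  step 7: S(S(add(S(add(SSZ, Z)), add(mul(Z, SSZ), SZ))))
  step 8: S(S(S(add(add(SSZ, Z), add(mul(Z, SSZ), SZ)))))
  step 9: S(S(S(add(S(add(SZ, Z)), add(mul(Z, SSZ), SZ)))))
  step 10: S(S(S(S(add(add(SZ, Z), add(mul(Z, SSZ), SZ))))))
  step 11: S(S(S(S(add(S(add(Z, Z)), add(mul(Z, SSZ), SZ))))))
  step 12: S(S(S(S(S(add(add(Z, Z), add(mul(Z, SSZ), SZ)))))))
  step 13: S(S(S(S(S(add(Z, add(mul(Z, SSZ), SZ)))))))
  step 14: S(S(S(S(S(add(mul(Z, SSZ), SZ))))))
  step 15: S(S(S(S(S(add(Z, SZ))))))
  step 16: S^6(Z)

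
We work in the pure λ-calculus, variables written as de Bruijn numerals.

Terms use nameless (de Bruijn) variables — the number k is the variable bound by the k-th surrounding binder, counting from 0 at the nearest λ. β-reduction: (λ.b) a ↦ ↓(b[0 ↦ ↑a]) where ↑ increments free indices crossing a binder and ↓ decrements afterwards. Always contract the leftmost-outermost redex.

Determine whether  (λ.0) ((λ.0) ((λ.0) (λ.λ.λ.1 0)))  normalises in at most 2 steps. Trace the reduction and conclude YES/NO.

  start: (λ.0) ((λ.0) ((λ.0) (λ.λ.λ.1 0)))
  →1  (λ.0) ((λ.0) (λ.λ.λ.1 0))
  →2  (λ.0) (λ.λ.λ.1 0)

Answer: NO — after 2 steps the term is (λ.0) (λ.λ.λ.1 0), not yet normal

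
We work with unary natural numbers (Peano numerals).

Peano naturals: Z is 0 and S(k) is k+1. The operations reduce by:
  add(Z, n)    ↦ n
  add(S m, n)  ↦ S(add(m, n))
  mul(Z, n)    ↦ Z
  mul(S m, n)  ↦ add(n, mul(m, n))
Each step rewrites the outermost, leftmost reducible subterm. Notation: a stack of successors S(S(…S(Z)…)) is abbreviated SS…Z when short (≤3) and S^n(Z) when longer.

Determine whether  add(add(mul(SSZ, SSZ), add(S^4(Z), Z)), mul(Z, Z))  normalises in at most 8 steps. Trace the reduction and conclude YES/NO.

  start: add(add(mul(SSZ, SSZ), add(S^4(Z), Z)), mul(Z, Z))
  step 1: add(add(add(SSZ, mul(SZ, SSZ)), add(S^4(Z), Z)), mul(Z, Z))
  step 2: add(add(S(add(SZ, mul(SZ, SSZ))), add(S^4(Z), Z)), mul(Z, Z))
  step 3: add(S(add(add(SZ, mul(SZ, SSZ)), add(S^4(Z), Z))), mul(Z, Z))
  step 4: S(add(add(add(SZ, mul(SZ, SSZ)), add(S^4(Z), Z)), mul(Z, Z)))
  step 5: S(add(add(S(add(Z, mul(SZ, SSZ))), add(S^4(Z), Z)), mul(Z, Z)))
  step 6: S(add(S(add(add(Z, mul(SZ, SSZ)), add(S^4(Z), Z))), mul(Z, Z)))
  step 7: S(S(add(add(add(Z, mul(SZ, SSZ)), add(S^4(Z), Z)), mul(Z, Z))))
  step 8: S(S(add(add(mul(SZ, SSZ), add(S^4(Z), Z)), mul(Z, Z))))

Answer: NO — after 8 steps the term is S(S(add(add(mul(SZ, SSZ), add(S^4(Z), Z)), mul(Z, Z)))), not yet normal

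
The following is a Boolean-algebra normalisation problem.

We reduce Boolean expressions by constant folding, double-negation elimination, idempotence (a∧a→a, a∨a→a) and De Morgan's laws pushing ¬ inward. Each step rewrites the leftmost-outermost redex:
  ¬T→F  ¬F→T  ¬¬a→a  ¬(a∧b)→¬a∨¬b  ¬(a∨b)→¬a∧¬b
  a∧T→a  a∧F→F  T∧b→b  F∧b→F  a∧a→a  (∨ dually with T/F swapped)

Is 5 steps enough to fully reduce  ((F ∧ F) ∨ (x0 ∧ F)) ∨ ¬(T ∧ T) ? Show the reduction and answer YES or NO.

  start: ((F ∧ F) ∨ (x0 ∧ F)) ∨ ¬(T ∧ T)
  [1] (F ∨ (x0 ∧ F)) ∨ ¬(T ∧ T)
  [2] (x0 ∧ F) ∨ ¬(T ∧ T)
  [3] F ∨ ¬(T ∧ T)
  [4] ¬(T ∧ T)
  [5] ¬T ∨ ¬T

Answer: NO — after 5 steps the term is ¬T ∨ ¬T, not yet normal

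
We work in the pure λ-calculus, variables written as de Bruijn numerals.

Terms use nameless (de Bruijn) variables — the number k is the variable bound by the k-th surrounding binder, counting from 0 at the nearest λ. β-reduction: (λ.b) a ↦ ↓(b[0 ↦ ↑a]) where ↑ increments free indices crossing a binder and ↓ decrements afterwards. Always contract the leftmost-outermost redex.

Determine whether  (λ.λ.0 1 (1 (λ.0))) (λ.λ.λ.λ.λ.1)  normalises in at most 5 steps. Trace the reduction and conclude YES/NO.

Answer: YES — reaches normal form λ.0 (λ.λ.λ.λ.λ.1) (λ.λ.λ.λ.1) in 2 ≤ 5 steps

Working:
  start: (λ.λ.0 1 (1 (λ.0))) (λ.λ.λ.λ.λ.1)
  [1] λ.0 (λ.λ.λ.λ.λ.1) ((λ.λ.λ.λ.λ.1) (λ.0))
  [2] λ.0 (λ.λ.λ.λ.λ.1) (λ.λ.λ.λ.1)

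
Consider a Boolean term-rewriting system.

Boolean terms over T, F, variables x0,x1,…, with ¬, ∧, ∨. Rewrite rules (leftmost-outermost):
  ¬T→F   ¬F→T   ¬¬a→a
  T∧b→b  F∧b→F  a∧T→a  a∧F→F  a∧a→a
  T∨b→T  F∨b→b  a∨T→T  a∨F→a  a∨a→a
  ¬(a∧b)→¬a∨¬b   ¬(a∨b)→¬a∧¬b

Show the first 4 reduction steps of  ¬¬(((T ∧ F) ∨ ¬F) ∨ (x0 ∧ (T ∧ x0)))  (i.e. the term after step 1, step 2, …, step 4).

Answer: after 4 steps: T ∨ (x0 ∧ (T ∧ x0))

Reduction:
  start: ¬¬(((T ∧ F) ∨ ¬F) ∨ (x0 ∧ (T ∧ x0)))
  [1] ((T ∧ F) ∨ ¬F) ∨ (x0 ∧ (T ∧ x0))
  [2] (F ∨ ¬F) ∨ (x0 ∧ (T ∧ x0))
  [3] ¬F ∨ (x0 ∧ (T ∧ x0))
  [4] T ∨ (x0 ∧ (T ∧ x0))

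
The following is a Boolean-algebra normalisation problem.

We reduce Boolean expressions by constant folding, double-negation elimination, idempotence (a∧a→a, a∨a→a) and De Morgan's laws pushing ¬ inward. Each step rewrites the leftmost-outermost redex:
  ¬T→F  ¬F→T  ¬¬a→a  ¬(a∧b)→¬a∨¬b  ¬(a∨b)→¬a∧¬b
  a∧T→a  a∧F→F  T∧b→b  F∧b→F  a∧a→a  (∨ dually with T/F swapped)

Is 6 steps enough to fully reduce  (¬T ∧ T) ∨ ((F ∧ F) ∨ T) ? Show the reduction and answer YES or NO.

Answer: YES — reaches normal form T in 4 ≤ 6 steps

Working:
  start: (¬T ∧ T) ∨ ((F ∧ F) ∨ T)
  [1] ¬T ∨ ((F ∧ F) ∨ T)
  [2] F ∨ ((F ∧ F) ∨ T)
  [3] (F ∧ F) ∨ T
  [4] T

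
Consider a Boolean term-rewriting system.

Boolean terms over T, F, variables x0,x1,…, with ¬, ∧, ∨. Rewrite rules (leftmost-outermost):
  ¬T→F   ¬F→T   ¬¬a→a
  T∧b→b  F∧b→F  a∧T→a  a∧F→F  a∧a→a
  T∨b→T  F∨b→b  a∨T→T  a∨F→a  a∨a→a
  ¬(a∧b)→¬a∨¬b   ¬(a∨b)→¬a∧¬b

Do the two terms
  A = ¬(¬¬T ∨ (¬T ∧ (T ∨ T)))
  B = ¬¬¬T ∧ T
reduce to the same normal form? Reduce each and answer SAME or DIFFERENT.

Term A:
  start: ¬(¬¬T ∨ (¬T ∧ (T ∨ T)))
  [1] ¬¬¬T ∧ ¬(¬T ∧ (T ∨ T))
  [2] ¬T ∧ ¬(¬T ∧ (T ∨ T))
  [3] F ∧ ¬(¬T ∧ (T ∨ T))
  [4] F

Term B:
  start: ¬¬¬T ∧ T
  [1] ¬¬¬T
  [2] ¬T
  [3] F

Answer: SAME — A ⇓ F, B ⇓ F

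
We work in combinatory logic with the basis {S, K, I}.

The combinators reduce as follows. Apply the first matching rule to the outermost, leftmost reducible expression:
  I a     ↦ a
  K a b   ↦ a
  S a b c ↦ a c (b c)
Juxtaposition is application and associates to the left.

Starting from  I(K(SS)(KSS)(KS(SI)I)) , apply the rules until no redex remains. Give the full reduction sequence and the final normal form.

Answer: normal form = SS(SI)  (in 3 steps)

Working:
  start: I(K(SS)(KSS)(KS(SI)I))
  step 1: K(SS)(KSS)(KS(SI)I)
  step 2: SS(KS(SI)I)
  step 3: SS(SI)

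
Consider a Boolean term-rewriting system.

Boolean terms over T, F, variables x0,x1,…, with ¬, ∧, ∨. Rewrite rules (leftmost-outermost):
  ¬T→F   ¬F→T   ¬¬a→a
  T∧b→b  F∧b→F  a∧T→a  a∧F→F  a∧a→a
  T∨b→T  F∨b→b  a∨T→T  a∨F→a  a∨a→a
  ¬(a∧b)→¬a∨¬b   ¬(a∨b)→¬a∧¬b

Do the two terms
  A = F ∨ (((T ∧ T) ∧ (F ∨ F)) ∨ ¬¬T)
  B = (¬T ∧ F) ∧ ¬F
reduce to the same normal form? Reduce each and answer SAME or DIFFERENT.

Answer: DIFFERENT — A ⇓ T, B ⇓ F

Reduction:
Term A:
  start: F ∨ (((T ∧ T) ∧ (F ∨ F)) ∨ ¬¬T)
  step 1: ((T ∧ T) ∧ (F ∨ F)) ∨ ¬¬T
  step 2: (T ∧ (F ∨ F)) ∨ ¬¬T
  step 3: (F ∨ F) ∨ ¬¬T
  step 4: F ∨ ¬¬T
  step 5: ¬¬T
  step 6: T

Term B:
  start: (¬T ∧ F) ∧ ¬F
  step 1: F ∧ ¬F
  step 2: F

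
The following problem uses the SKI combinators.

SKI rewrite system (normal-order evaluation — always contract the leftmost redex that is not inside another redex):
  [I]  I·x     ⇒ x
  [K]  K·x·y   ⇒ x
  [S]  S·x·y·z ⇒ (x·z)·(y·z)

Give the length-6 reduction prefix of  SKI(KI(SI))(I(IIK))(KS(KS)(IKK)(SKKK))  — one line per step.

Answer: after 6 steps: IK(KS(KS)(IKK)(SKKK))

Reduction:
  start: SKI(KI(SI))(I(IIK))(KS(KS)(IKK)(SKKK))
  step 1: K(KI(SI))(I(KI(SI)))(I(IIK))(KS(KS)(IKK)(SKKK))
  step 2: KI(SI)(I(IIK))(KS(KS)(IKK)(SKKK))
  step 3: I(I(IIK))(KS(KS)(IKK)(SKKK))
  step 4: I(IIK)(KS(KS)(IKK)(SKKK))
  step 5: IIK(KS(KS)(IKK)(SKKK))
  step 6: IK(KS(KS)(IKK)(SKKK))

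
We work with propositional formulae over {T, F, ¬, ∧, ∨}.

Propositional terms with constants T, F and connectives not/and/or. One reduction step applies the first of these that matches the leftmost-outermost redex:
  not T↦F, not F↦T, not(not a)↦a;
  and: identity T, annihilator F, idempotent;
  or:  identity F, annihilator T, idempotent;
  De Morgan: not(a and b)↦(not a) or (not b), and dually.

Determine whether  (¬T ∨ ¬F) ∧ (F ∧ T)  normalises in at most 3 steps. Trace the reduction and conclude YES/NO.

Answer: NO — after 3 steps the term is T ∧ (F ∧ T), not yet normal

Working:
  start: (¬T ∨ ¬F) ∧ (F ∧ T)
  →1  (F ∨ ¬F) ∧ (F ∧ T)
  →2  ¬F ∧ (F ∧ T)
  →3  T ∧ (F ∧ T)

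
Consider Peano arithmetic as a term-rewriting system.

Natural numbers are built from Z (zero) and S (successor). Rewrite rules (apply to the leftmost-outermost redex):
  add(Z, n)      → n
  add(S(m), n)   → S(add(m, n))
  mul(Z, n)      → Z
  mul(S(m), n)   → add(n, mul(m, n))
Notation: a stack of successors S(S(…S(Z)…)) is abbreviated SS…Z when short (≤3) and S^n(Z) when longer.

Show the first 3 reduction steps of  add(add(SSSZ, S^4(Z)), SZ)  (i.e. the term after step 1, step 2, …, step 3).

  start: add(add(SSSZ, S^4(Z)), SZ)
  [1] add(S(add(SSZ, S^4(Z))), SZ)
  [2] S(add(add(SSZ, S^4(Z)), SZ))
  [3] S(add(S(add(SZ, S^4(Z))), SZ))

Answer: after 3 steps: S(add(S(add(SZ, S^4(Z))), SZ))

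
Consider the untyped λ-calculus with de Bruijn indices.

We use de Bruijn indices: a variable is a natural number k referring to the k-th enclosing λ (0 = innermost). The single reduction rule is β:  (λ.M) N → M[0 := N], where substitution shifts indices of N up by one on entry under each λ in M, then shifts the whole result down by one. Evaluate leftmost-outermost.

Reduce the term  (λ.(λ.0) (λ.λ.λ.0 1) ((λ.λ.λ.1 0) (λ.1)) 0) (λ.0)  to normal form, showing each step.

Answer: normal form = λ.0 (λ.0)  (in 4 steps)

Derivation:
  start: (λ.(λ.0) (λ.λ.λ.0 1) ((λ.λ.λ.1 0) (λ.1)) 0) (λ.0)
  step 1: (λ.0) (λ.λ.λ.0 1) ((λ.λ.λ.1 0) (λ.λ.0)) (λ.0)
  step 2: (λ.λ.λ.0 1) ((λ.λ.λ.1 0) (λ.λ.0)) (λ.0)
  step 3: (λ.λ.0 1) (λ.0)
  step 4: λ.0 (λ.0)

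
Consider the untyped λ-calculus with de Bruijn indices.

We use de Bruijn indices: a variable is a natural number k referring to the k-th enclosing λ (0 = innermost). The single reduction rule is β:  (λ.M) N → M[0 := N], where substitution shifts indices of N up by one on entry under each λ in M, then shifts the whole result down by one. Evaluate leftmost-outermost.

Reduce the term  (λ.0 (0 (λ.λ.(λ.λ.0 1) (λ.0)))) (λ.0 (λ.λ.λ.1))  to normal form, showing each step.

Answer: normal form = λ.0 (λ.0)  (in 6 steps)

Working:
  start: (λ.0 (0 (λ.λ.(λ.λ.0 1) (λ.0)))) (λ.0 (λ.λ.λ.1))
  [1] (λ.0 (λ.λ.λ.1)) ((λ.0 (λ.λ.λ.1)) (λ.λ.(λ.λ.0 1) (λ.0)))
  [2] (λ.0 (λ.λ.λ.1)) (λ.λ.(λ.λ.0 1) (λ.0)) (λ.λ.λ.1)
  [3] (λ.λ.(λ.λ.0 1) (λ.0)) (λ.λ.λ.1) (λ.λ.λ.1)
  [4] (λ.(λ.λ.0 1) (λ.0)) (λ.λ.λ.1)
  [5] (λ.λ.0 1) (λ.0)
  [6] λ.0 (λ.0)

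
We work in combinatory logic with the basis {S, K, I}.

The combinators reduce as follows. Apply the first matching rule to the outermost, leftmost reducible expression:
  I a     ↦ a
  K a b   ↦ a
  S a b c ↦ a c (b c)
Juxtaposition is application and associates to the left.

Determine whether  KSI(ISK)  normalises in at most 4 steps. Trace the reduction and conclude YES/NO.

  start: KSI(ISK)
  →1  S(ISK)
  →2  S(SK)

Answer: YES — reaches normal form S(SK) in 2 ≤ 4 steps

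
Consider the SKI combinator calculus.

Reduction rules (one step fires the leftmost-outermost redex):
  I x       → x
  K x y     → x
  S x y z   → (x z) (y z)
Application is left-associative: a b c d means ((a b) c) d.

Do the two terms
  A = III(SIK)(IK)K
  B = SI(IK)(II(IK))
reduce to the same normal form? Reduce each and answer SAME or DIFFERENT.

Term A:
  start: III(SIK)(IK)K
  step 1: II(SIK)(IK)K
  step 2: I(SIK)(IK)K
  step 3: SIK(IK)K
  step 4: I(IK)(K(IK))K
  step 5: IK(K(IK))K
  step 6: K(K(IK))K
  step 7: K(IK)
  step 8: KK

Term B:
  start: SI(IK)(II(IK))
  step 1: I(II(IK))(IK(II(IK)))
  step 2: II(IK)(IK(II(IK)))
  step 3: I(IK)(IK(II(IK)))
  step 4: IK(IK(II(IK)))
  step 5: K(IK(II(IK)))
  step 6: K(K(II(IK)))
  step 7: K(K(I(IK)))
  step 8: K(K(IK))
  step 9: K(KK)

Answer: DIFFERENT — A ⇓ KK, B ⇓ K(KK)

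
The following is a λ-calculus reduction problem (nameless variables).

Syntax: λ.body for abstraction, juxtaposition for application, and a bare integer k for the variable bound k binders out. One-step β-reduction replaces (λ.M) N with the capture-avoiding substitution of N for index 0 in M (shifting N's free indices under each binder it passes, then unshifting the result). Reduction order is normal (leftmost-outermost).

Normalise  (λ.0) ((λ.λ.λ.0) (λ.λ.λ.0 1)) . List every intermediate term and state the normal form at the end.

  start: (λ.0) ((λ.λ.λ.0) (λ.λ.λ.0 1))
  →1  (λ.λ.λ.0) (λ.λ.λ.0 1)
  →2  λ.λ.0

Answer: normal form = λ.λ.0  (in 2 steps)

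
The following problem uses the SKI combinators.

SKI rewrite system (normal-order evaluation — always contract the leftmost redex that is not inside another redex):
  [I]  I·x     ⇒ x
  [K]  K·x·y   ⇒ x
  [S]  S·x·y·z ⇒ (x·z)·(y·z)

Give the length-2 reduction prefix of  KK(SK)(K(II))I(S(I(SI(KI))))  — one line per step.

  start: KK(SK)(K(II))I(S(I(SI(KI))))
  →1  K(K(II))I(S(I(SI(KI))))
  →2  K(II)(S(I(SI(KI))))

Answer: after 2 steps: K(II)(S(I(SI(KI))))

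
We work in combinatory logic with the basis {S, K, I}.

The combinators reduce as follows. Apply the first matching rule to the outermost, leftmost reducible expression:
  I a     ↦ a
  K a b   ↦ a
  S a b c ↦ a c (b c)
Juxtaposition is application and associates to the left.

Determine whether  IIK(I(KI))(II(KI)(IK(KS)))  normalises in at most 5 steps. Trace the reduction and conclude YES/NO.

Answer: YES — reaches normal form KI in 4 ≤ 5 steps

Derivation:
  start: IIK(I(KI))(II(KI)(IK(KS)))
  step 1: IK(I(KI))(II(KI)(IK(KS)))
  step 2: K(I(KI))(II(KI)(IK(KS)))
  step 3: I(KI)
  step 4: KI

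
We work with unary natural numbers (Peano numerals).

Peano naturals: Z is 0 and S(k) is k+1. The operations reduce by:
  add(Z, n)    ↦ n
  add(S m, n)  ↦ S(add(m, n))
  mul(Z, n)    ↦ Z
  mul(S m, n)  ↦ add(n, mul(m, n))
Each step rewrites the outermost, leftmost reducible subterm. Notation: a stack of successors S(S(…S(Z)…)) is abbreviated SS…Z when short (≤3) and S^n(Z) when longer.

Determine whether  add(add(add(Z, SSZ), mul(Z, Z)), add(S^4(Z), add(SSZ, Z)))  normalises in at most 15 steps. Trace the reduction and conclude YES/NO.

Answer: NO — after 15 steps the term is S(S(S(S(S(S(S(S(add(Z, Z))))))))), not yet normal

Reduction:
  start: add(add(add(Z, SSZ), mul(Z, Z)), add(S^4(Z), add(SSZ, Z)))
  [1] add(add(SSZ, mul(Z, Z)), add(S^4(Z), add(SSZ, Z)))
  [2] add(S(add(SZ, mul(Z, Z))), add(S^4(Z), add(SSZ, Z)))
  [3] S(add(add(SZ, mul(Z, Z)), add(S^4(Z), add(SSZ, Z))))
  [4] S(add(S(add(Z, mul(Z, Z))), add(S^4(Z), add(SSZ, Z))))
  [5] S(S(add(add(Z, mul(Z, Z)), add(S^4(Z), add(SSZ, Z)))))
  [6] S(S(add(mul(Z, Z), add(S^4(Z), add(SSZ, Z)))))
  [7] S(S(add(Z, add(S^4(Z), add(SSZ, Z)))))
  [8] S(S(add(S^4(Z), add(SSZ, Z))))
  [9] S(S(S(add(SSSZ, add(SSZ, Z)))))
  [10] S(S(S(S(add(SSZ, add(SSZ, Z))))))
  [11] S(S(S(S(S(add(SZ, add(SSZ, Z)))))))
  [12] S(S(S(S(S(S(add(Z, add(SSZ, Z))))))))
  [13] S(S(S(S(S(S(add(SSZ, Z)))))))
  [14] S(S(S(S(S(S(S(add(SZ, Z))))))))
  [15] S(S(S(S(S(S(S(S(add(Z, Z)))))))))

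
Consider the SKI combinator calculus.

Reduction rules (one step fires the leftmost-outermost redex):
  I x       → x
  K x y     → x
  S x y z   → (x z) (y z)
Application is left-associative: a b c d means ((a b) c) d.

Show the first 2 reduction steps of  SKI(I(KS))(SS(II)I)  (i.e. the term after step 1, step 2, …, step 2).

Answer: after 2 steps: I(KS)(SS(II)I)

Working:
  start: SKI(I(KS))(SS(II)I)
  →1  K(I(KS))(I(I(KS)))(SS(II)I)
  →2  I(KS)(SS(II)I)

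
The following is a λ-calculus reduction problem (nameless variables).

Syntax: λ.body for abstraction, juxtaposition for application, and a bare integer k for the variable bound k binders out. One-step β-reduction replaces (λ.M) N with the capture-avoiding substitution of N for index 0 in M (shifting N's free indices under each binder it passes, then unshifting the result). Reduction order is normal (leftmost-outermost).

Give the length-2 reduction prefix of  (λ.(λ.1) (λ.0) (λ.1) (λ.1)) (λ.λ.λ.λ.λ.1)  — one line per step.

Answer: after 2 steps: (λ.λ.λ.λ.λ.1) (λ.λ.λ.λ.λ.λ.1) (λ.λ.λ.λ.λ.λ.1)

Working:
  start: (λ.(λ.1) (λ.0) (λ.1) (λ.1)) (λ.λ.λ.λ.λ.1)
  [1] (λ.λ.λ.λ.λ.λ.1) (λ.0) (λ.λ.λ.λ.λ.λ.1) (λ.λ.λ.λ.λ.λ.1)
  [2] (λ.λ.λ.λ.λ.1) (λ.λ.λ.λ.λ.λ.1) (λ.λ.λ.λ.λ.λ.1)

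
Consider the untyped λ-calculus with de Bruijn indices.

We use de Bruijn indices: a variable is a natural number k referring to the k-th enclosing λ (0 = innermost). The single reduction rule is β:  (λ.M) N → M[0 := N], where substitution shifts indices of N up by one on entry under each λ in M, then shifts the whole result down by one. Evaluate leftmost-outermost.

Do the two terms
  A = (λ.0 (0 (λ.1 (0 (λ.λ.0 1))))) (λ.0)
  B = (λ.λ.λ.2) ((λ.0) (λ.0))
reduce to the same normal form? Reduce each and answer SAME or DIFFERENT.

Term A:
  start: (λ.0 (0 (λ.1 (0 (λ.λ.0 1))))) (λ.0)
  [1] (λ.0) ((λ.0) (λ.(λ.0) (0 (λ.λ.0 1))))
  [2] (λ.0) (λ.(λ.0) (0 (λ.λ.0 1)))
  [3] λ.(λ.0) (0 (λ.λ.0 1))
  [4] λ.0 (λ.λ.0 1)

Term B:
  start: (λ.λ.λ.2) ((λ.0) (λ.0))
  [1] λ.λ.(λ.0) (λ.0)
  [2] λ.λ.λ.0

Answer: DIFFERENT — A ⇓ λ.0 (λ.λ.0 1), B ⇓ λ.λ.λ.0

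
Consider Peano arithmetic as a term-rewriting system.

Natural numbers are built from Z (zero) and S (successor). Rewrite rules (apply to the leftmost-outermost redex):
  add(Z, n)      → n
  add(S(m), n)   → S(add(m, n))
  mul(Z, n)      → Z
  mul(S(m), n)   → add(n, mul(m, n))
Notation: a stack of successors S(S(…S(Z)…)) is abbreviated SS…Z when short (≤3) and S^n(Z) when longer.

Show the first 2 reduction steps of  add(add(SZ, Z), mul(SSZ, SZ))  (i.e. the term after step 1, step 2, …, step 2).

Answer: after 2 steps: S(add(add(Z, Z), mul(SSZ, SZ)))

Reduction:
  start: add(add(SZ, Z), mul(SSZ, SZ))
  step 1: add(S(add(Z, Z)), mul(SSZ, SZ))
  step 2: S(add(add(Z, Z), mul(SSZ, SZ)))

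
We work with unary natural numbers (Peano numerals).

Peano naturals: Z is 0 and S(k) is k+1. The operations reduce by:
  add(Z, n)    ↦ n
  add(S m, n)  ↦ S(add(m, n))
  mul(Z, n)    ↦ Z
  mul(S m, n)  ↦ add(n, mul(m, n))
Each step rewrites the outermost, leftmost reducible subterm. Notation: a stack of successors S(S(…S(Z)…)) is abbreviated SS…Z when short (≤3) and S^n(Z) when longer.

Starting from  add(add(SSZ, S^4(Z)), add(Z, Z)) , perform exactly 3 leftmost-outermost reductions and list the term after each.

  start: add(add(SSZ, S^4(Z)), add(Z, Z))
  →1  add(S(add(SZ, S^4(Z))), add(Z, Z))
  →2  S(add(add(SZ, S^4(Z)), add(Z, Z)))
  →3  S(add(S(add(Z, S^4(Z))), add(Z, Z)))

Answer: after 3 steps: S(add(S(add(Z, S^4(Z))), add(Z, Z)))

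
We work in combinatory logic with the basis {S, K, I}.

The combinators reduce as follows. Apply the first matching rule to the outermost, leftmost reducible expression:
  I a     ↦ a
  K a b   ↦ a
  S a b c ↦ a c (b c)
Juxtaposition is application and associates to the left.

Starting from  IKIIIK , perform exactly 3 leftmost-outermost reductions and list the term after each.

Answer: after 3 steps: IK

Derivation:
  start: IKIIIK
  →1  KIIIK
  →2  IIK
  →3  IK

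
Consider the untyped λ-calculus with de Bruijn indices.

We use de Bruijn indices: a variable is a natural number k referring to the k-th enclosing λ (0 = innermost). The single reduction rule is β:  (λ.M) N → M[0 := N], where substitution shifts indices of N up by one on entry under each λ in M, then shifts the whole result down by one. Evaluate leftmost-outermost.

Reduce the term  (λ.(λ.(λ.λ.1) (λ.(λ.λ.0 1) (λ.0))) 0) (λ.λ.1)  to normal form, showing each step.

Answer: normal form = λ.λ.λ.0 (λ.0)  (in 4 steps)

Derivation:
  start: (λ.(λ.(λ.λ.1) (λ.(λ.λ.0 1) (λ.0))) 0) (λ.λ.1)
  step 1: (λ.(λ.λ.1) (λ.(λ.λ.0 1) (λ.0))) (λ.λ.1)
  step 2: (λ.λ.1) (λ.(λ.λ.0 1) (λ.0))
  step 3: λ.λ.(λ.λ.0 1) (λ.0)
  step 4: λ.λ.λ.0 (λ.0)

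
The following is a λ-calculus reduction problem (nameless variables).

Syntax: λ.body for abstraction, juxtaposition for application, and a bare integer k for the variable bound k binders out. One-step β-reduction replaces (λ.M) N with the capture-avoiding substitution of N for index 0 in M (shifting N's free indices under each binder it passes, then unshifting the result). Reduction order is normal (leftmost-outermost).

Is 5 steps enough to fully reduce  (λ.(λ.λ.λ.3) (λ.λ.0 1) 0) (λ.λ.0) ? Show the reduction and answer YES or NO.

Answer: YES — reaches normal form λ.λ.λ.0 in 3 ≤ 5 steps

Derivation:
  start: (λ.(λ.λ.λ.3) (λ.λ.0 1) 0) (λ.λ.0)
  [1] (λ.λ.λ.λ.λ.0) (λ.λ.0 1) (λ.λ.0)
  [2] (λ.λ.λ.λ.0) (λ.λ.0)
  [3] λ.λ.λ.0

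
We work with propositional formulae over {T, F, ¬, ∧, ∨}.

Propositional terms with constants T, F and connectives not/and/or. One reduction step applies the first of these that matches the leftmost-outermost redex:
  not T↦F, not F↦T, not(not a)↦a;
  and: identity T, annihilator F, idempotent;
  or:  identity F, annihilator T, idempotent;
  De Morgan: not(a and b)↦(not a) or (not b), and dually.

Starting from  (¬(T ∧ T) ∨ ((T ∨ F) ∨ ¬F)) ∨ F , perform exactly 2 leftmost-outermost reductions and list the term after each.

Answer: after 2 steps: (¬T ∨ ¬T) ∨ ((T ∨ F) ∨ ¬F)

Derivation:
  start: (¬(T ∧ T) ∨ ((T ∨ F) ∨ ¬F)) ∨ F
  [1] ¬(T ∧ T) ∨ ((T ∨ F) ∨ ¬F)
  [2] (¬T ∨ ¬T) ∨ ((T ∨ F) ∨ ¬F)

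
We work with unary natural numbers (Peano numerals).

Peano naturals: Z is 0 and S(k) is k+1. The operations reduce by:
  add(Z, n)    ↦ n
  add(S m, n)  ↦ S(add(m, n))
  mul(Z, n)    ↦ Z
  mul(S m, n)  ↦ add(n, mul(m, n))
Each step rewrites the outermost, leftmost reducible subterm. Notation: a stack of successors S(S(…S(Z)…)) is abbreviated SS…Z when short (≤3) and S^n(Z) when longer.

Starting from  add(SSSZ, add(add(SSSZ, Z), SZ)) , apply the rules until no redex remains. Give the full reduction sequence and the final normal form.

Answer: normal form = S^7(Z)  (in 12 steps)

Working:
  start: add(SSSZ, add(add(SSSZ, Z), SZ))
  step 1: S(add(SSZ, add(add(SSSZ, Z), SZ)))
  step 2: S(S(add(SZ, add(add(SSSZ, Z), SZ))))
  step 3: S(S(S(add(Z, add(add(SSSZ, Z), SZ)))))
  step 4: S(S(S(add(add(SSSZ, Z), SZ))))
  step 5: S(S(S(add(S(add(SSZ, Z)), SZ))))
  step 6: S(S(S(S(add(add(SSZ, Z), SZ)))))
  step 7: S(S(S(S(add(S(add(SZ, Z)), SZ)))))
  step 8: S(S(S(S(S(add(add(SZ, Z), SZ))))))
  step 9: S(S(S(S(S(add(S(add(Z, Z)), SZ))))))
  step 10: S(S(S(S(S(S(add(add(Z, Z), SZ)))))))
  step 11: S(S(S(S(S(S(add(Z, SZ)))))))
  step 12: S^7(Z)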